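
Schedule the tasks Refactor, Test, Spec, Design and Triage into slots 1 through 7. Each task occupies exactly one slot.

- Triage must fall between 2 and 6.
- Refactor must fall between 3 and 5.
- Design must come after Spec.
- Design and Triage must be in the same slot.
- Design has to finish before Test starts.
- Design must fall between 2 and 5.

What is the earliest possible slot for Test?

3

Precedence pushes Test to at least 3.
Test at 3 is achievable: Design=2; Triage=2; Test=3; Spec=1; Refactor=3.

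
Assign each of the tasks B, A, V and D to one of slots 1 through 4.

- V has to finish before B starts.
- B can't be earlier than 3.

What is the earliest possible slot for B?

3

B is available from 3.
B at 3 is achievable: B in 3, D in 1, A in 1, V in 1.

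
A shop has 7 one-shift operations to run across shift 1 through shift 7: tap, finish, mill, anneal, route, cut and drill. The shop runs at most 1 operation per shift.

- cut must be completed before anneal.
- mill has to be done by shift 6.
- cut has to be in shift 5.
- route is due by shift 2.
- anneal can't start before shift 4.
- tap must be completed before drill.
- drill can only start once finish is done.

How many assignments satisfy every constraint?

28

Splitting on tap: it can be shift 1 (5), shift 2 (5), shift 3 (10), shift 4 (8). Listing each branch's schedules as (finish, mill, anneal, route, cut, drill) by shift number:
tap=shift 1: (3,4,6,2,5,7) (3,4,7,2,5,6) (3,6,7,2,5,4) (4,3,6,2,5,7) (4,3,7,2,5,6) — 5.
tap=shift 2: (3,4,6,1,5,7) (3,4,7,1,5,6) (3,6,7,1,5,4) (4,3,6,1,5,7) (4,3,7,1,5,6) — 5.
tap=shift 3: (1,4,6,2,5,7) (1,4,7,2,5,6) (1,6,7,2,5,4) (2,4,6,1,5,7) (2,4,7,1,5,6) (2,6,7,1,5,4) (4,1,6,2,5,7) (4,1,7,2,5,6) (4,2,6,1,5,7) (4,2,7,1,5,6) — 10.
tap=shift 4: (1,3,6,2,5,7) (1,3,7,2,5,6) (2,3,6,1,5,7) (2,3,7,1,5,6) (3,1,6,2,5,7) (3,1,7,2,5,6) (3,2,6,1,5,7) (3,2,7,1,5,6) — 8.
Summing: 5 + 5 + 10 + 8 = 28.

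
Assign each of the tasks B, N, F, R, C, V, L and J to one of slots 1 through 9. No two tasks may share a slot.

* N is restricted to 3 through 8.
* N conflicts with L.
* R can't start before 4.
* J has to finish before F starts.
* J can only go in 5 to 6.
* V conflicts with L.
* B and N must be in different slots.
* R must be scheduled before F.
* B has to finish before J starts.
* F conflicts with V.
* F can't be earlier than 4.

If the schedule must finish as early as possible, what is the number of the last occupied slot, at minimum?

slot 8

The precedence chain requires at least 3 distinct slots.
With at most 1 per slot and 8 tasks, at least 8 slots are needed.
Propagating the time windows through the other constraints, F can't land before 6, so the schedule must run through at least slot 6.
8 works (last occupied slot: 8): for example R in 4; B in 1; V in 7; C in 2; F in 6; N in 3; J in 5; L in 8.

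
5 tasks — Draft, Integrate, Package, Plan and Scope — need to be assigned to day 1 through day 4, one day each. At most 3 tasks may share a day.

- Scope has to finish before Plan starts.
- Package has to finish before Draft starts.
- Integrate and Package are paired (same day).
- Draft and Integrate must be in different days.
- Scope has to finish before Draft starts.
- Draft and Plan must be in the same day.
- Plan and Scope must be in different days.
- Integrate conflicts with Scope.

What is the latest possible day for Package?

day 3

Downstream work caps Package at day 3.
Package at day 3 is achievable: Scope -> day 1, Draft -> day 4, Package -> day 3, Integrate -> day 3, Plan -> day 4.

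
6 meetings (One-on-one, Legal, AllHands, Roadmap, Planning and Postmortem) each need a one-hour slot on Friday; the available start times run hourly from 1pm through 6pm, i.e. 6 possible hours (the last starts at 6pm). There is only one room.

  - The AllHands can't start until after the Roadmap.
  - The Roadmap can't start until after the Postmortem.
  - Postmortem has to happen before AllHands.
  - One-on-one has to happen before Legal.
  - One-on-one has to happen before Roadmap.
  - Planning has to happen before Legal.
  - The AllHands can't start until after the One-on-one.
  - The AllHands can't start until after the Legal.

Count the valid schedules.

16

Splitting on One-on-one: it can be 1pm (6), 2pm (6), 3pm (4). Listing each branch's schedules as (Legal, AllHands, Roadmap, Planning, Postmortem):
One-on-one=1pm: (3pm,6pm,5pm,2pm,4pm) (4pm,6pm,5pm,2pm,3pm) (4pm,6pm,5pm,3pm,2pm) (5pm,6pm,3pm,4pm,2pm) (5pm,6pm,4pm,2pm,3pm) (5pm,6pm,4pm,3pm,2pm) — 6.
One-on-one=2pm: (3pm,6pm,5pm,1pm,4pm) (4pm,6pm,5pm,1pm,3pm) (4pm,6pm,5pm,3pm,1pm) (5pm,6pm,3pm,4pm,1pm) (5pm,6pm,4pm,1pm,3pm) (5pm,6pm,4pm,3pm,1pm) — 6.
One-on-one=3pm: (4pm,6pm,5pm,1pm,2pm) (4pm,6pm,5pm,2pm,1pm) (5pm,6pm,4pm,1pm,2pm) (5pm,6pm,4pm,2pm,1pm) — 4.
Summing: 6 + 6 + 4 = 16.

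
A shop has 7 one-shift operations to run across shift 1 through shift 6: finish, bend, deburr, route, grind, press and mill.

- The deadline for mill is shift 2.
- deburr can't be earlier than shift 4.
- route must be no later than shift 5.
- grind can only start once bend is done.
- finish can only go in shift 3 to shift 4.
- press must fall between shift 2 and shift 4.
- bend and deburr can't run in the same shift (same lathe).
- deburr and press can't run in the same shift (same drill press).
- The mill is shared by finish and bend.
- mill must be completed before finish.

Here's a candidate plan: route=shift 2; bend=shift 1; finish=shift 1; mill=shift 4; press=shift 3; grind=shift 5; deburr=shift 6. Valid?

Invalid. mill must be completed before finish.

grind can only start once bend is done — holds.
The mill is shared by finish and bend — violated.
mill must be completed before finish — violated.
route must be no later than shift 5 — holds.
The deadline for mill is shift 2 — violated.
press must fall between shift 2 and shift 4 — holds.
bend and deburr can't run in the same shift (same lathe) — holds.
finish can only go in shift 3 to shift 4 — violated.
deburr and press can't run in the same shift (same drill press) — holds.
deburr can't be earlier than shift 4 — holds.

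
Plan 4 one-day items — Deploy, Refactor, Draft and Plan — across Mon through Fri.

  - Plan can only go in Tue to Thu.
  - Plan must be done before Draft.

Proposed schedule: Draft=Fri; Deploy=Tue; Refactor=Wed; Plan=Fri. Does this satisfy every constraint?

No — it violates: Plan can only go in Tue to Thu

Plan must be done before Draft — violated.
Plan can only go in Tue to Thu — violated.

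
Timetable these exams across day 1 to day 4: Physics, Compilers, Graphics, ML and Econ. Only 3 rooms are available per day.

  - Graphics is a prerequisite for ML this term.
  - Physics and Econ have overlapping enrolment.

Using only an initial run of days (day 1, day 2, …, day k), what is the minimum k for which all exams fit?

The precedence chain requires at least 2 distinct days.
With at most 3 per day and 5 exams, at least 2 days are needed.
2 works (last occupied day: day 2): for example Graphics in day 1, ML in day 2, Compilers in day 1, Econ in day 2, Physics in day 1.

2 days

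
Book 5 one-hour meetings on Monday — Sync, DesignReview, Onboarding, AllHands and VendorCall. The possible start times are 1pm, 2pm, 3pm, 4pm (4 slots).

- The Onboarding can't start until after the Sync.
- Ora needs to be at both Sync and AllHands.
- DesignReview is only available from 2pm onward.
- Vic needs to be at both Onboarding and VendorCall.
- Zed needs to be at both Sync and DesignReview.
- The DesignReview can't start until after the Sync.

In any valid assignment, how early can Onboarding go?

Precedence pushes Onboarding to at least 2pm.
Onboarding at 2pm is achievable: DesignReview -> 2pm; Onboarding -> 2pm; AllHands -> 2pm; VendorCall -> 1pm; Sync -> 1pm.

2pm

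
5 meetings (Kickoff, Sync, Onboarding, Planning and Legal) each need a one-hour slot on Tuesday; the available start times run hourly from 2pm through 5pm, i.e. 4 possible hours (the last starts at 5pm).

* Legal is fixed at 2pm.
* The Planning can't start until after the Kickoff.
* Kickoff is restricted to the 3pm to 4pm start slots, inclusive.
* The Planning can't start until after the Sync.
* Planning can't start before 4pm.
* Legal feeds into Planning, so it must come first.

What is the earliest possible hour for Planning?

Planning is available from 4pm.
Planning at 4pm is achievable: Onboarding -> 2pm; Sync -> 2pm; Legal -> 2pm; Kickoff -> 3pm; Planning -> 4pm.

4pm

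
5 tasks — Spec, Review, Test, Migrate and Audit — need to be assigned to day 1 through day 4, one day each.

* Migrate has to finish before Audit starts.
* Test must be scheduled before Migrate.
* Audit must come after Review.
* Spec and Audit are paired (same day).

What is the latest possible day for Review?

day 3

Downstream work caps Review at day 3.
Review at day 3 is achievable: Review in day 3, Migrate in day 2, Test in day 1, Spec in day 4, Audit in day 4.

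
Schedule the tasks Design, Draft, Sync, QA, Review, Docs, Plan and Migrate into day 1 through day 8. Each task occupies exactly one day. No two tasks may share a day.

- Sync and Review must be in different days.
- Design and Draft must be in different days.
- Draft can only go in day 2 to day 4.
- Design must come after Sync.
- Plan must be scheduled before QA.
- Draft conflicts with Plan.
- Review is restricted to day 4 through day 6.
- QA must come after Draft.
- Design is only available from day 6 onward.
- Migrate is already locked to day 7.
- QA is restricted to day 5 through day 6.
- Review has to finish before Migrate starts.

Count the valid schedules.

Splitting on Design: it can be day 6 (4), day 8 (56). Listing each branch's schedules as (Draft, Sync, QA, Review, Docs, Plan, Migrate) by day number:
Design=day 6: (2,1,5,4,8,3,7) (2,3,5,4,8,1,7) (3,1,5,4,8,2,7) (3,2,5,4,8,1,7) — 4.
Design=day 8: (2,1,5,4,6,3,7) (2,1,5,6,3,4,7) (2,1,5,6,4,3,7) (2,1,6,4,3,5,7) (2,1,6,4,5,3,7) (2,1,6,5,3,4,7) (2,1,6,5,4,3,7) (2,3,5,4,6,1,7) (2,3,5,6,1,4,7) (2,3,5,6,4,1,7) (2,3,6,4,1,5,7) (2,3,6,4,5,1,7) (2,3,6,5,1,4,7) (2,3,6,5,4,1,7) (2,4,5,6,1,3,7) (2,4,5,6,3,1,7) (2,4,6,5,1,3,7) (2,4,6,5,3,1,7) (2,5,6,4,1,3,7) (2,5,6,4,3,1,7) (2,6,5,4,1,3,7) (2,6,5,4,3,1,7) (3,1,5,4,6,2,7) (3,1,5,6,2,4,7) (3,1,5,6,4,2,7) (3,1,6,4,2,5,7) (3,1,6,4,5,2,7) (3,1,6,5,2,4,7) (3,1,6,5,4,2,7) (3,2,5,4,6,1,7) (3,2,5,6,1,4,7) (3,2,5,6,4,1,7) (3,2,6,4,1,5,7) (3,2,6,4,5,1,7) (3,2,6,5,1,4,7) (3,2,6,5,4,1,7) (3,4,5,6,1,2,7) (3,4,5,6,2,1,7) (3,4,6,5,1,2,7) (3,4,6,5,2,1,7) (3,5,6,4,1,2,7) (3,5,6,4,2,1,7) (3,6,5,4,1,2,7) (3,6,5,4,2,1,7) (4,1,5,6,2,3,7) (4,1,5,6,3,2,7) (4,1,6,5,2,3,7) (4,1,6,5,3,2,7) (4,2,5,6,1,3,7) (4,2,5,6,3,1,7) (4,2,6,5,1,3,7) (4,2,6,5,3,1,7) (4,3,5,6,1,2,7) (4,3,5,6,2,1,7) (4,3,6,5,1,2,7) (4,3,6,5,2,1,7) — 56.
Summing: 4 + 56 = 60.

60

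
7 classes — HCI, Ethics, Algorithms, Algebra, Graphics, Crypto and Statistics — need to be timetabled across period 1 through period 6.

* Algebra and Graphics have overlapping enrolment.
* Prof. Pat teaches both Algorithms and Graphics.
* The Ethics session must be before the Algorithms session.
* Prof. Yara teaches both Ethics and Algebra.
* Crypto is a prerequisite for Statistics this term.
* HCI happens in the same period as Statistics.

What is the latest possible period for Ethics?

period 5

Downstream work caps Ethics at period 5.
Ethics at period 5 is achievable: Algebra -> period 1; Algorithms -> period 6; Statistics -> period 2; Ethics -> period 5; Crypto -> period 1; Graphics -> period 2; HCI -> period 2.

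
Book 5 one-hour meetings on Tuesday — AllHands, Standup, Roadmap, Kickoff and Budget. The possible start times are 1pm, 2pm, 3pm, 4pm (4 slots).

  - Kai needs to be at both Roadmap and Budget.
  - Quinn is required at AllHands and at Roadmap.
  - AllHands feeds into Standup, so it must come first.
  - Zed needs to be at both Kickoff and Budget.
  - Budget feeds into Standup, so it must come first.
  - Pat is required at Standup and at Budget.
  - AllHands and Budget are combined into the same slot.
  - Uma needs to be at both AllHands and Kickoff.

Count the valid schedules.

Splitting on AllHands: it can be 1pm (27), 2pm (18), 3pm (9). Listing each branch's schedules as (Standup, Roadmap, Kickoff, Budget):
AllHands=1pm: (2pm,2pm,2pm,1pm) (2pm,2pm,3pm,1pm) (2pm,2pm,4pm,1pm) (2pm,3pm,2pm,1pm) (2pm,3pm,3pm,1pm) (2pm,3pm,4pm,1pm) (2pm,4pm,2pm,1pm) (2pm,4pm,3pm,1pm) (2pm,4pm,4pm,1pm) (3pm,2pm,2pm,1pm) (3pm,2pm,3pm,1pm) (3pm,2pm,4pm,1pm) (3pm,3pm,2pm,1pm) (3pm,3pm,3pm,1pm) (3pm,3pm,4pm,1pm) (3pm,4pm,2pm,1pm) (3pm,4pm,3pm,1pm) (3pm,4pm,4pm,1pm) (4pm,2pm,2pm,1pm) (4pm,2pm,3pm,1pm) (4pm,2pm,4pm,1pm) (4pm,3pm,2pm,1pm) (4pm,3pm,3pm,1pm) (4pm,3pm,4pm,1pm) (4pm,4pm,2pm,1pm) (4pm,4pm,3pm,1pm) (4pm,4pm,4pm,1pm) — 27.
AllHands=2pm: (3pm,1pm,1pm,2pm) (3pm,1pm,3pm,2pm) (3pm,1pm,4pm,2pm) (3pm,3pm,1pm,2pm) (3pm,3pm,3pm,2pm) (3pm,3pm,4pm,2pm) (3pm,4pm,1pm,2pm) (3pm,4pm,3pm,2pm) (3pm,4pm,4pm,2pm) (4pm,1pm,1pm,2pm) (4pm,1pm,3pm,2pm) (4pm,1pm,4pm,2pm) (4pm,3pm,1pm,2pm) (4pm,3pm,3pm,2pm) (4pm,3pm,4pm,2pm) (4pm,4pm,1pm,2pm) (4pm,4pm,3pm,2pm) (4pm,4pm,4pm,2pm) — 18.
AllHands=3pm: (4pm,1pm,1pm,3pm) (4pm,1pm,2pm,3pm) (4pm,1pm,4pm,3pm) (4pm,2pm,1pm,3pm) (4pm,2pm,2pm,3pm) (4pm,2pm,4pm,3pm) (4pm,4pm,1pm,3pm) (4pm,4pm,2pm,3pm) (4pm,4pm,4pm,3pm) — 9.
Summing: 27 + 18 + 9 = 54.

54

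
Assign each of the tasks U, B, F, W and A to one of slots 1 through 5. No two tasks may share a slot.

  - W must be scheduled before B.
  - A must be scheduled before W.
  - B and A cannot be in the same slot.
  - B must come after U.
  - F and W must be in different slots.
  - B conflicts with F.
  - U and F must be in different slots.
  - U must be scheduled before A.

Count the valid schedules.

5

Splitting on U: it can be 1 (4), 2 (1). Listing each branch's schedules as (B, F, W, A):
U=1: (4,5,3,2) (5,2,4,3) (5,3,4,2) (5,4,3,2) — 4.
U=2: (5,1,4,3) — 1.
Summing: 4 + 1 = 5.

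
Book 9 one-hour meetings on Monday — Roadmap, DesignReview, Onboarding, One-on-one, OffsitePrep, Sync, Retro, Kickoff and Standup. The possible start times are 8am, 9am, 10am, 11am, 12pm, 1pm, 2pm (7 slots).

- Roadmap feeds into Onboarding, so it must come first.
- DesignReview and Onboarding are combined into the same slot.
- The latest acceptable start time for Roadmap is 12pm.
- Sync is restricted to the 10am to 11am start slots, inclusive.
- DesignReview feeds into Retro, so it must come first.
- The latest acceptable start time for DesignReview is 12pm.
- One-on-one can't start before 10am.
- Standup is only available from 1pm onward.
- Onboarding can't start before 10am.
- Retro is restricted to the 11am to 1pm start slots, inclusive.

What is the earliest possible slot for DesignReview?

10am

DesignReview must be in the same slot as Onboarding, which can't be before 10am, so DesignReview is at least 10am; DesignReview's own window allows nothing later than 12pm.
DesignReview at 10am is achievable: Retro in 11am; One-on-one in 10am; Sync in 10am; Kickoff in 8am; Roadmap in 8am; Onboarding in 10am; Standup in 1pm; DesignReview in 10am; OffsitePrep in 8am.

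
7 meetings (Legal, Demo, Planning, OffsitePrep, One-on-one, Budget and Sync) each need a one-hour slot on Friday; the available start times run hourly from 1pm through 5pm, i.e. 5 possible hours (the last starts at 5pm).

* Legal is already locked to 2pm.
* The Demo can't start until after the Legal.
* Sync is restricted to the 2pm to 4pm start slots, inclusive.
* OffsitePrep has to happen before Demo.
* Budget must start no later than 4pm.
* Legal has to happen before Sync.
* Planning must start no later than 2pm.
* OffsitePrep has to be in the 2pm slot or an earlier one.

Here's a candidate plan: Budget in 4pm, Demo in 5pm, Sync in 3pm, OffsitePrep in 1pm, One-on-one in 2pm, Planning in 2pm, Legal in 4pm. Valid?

Sync is restricted to the 2pm to 4pm start slots, inclusive — holds.
Legal is already locked to 2pm — violated.
Planning must start no later than 2pm — holds.
OffsitePrep has to be in the 2pm slot or an earlier one — holds.
The Demo can't start until after the Legal — holds.
Legal has to happen before Sync — violated.
OffsitePrep has to happen before Demo — holds.
Budget must start no later than 4pm — holds.

No. Legal is already locked to 2pm is not satisfied.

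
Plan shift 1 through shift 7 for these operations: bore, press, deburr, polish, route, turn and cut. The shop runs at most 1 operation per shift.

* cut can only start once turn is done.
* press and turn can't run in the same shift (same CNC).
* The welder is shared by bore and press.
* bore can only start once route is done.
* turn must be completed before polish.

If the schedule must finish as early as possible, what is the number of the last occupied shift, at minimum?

shift 7

The precedence chain requires at least 2 distinct shifts.
With at most 1 per shift and 7 operations, at least 7 shifts are needed.
7 works (last occupied shift: shift 7): for example cut=shift 5; bore=shift 3; press=shift 6; polish=shift 4; turn=shift 1; deburr=shift 7; route=shift 2.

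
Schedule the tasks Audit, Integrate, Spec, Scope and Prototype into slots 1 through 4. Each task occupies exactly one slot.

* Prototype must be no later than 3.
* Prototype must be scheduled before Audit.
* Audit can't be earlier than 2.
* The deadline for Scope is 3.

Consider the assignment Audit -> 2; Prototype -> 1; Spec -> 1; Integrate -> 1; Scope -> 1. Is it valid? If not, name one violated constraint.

The deadline for Scope is 3 — holds.
Audit can't be earlier than 2 — holds.
Prototype must be scheduled before Audit — holds.
Prototype must be no later than 3 — holds.

Yes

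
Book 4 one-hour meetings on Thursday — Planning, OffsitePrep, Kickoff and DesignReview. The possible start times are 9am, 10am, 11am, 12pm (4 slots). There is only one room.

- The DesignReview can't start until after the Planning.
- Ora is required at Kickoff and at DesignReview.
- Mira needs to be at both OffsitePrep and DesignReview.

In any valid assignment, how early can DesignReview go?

10am

Precedence pushes DesignReview to at least 10am.
DesignReview at 10am is achievable: Planning -> 9am, Kickoff -> 12pm, OffsitePrep -> 11am, DesignReview -> 10am.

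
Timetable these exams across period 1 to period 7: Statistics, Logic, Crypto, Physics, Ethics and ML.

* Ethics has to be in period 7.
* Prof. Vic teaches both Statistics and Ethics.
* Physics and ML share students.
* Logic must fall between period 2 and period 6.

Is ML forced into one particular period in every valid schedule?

No

ML can be period 1 (e.g. ML in period 1, Statistics in period 1, Crypto in period 1, Physics in period 2, Logic in period 2, Ethics in period 7) or period 2 (e.g. ML -> period 2; Ethics -> period 7; Logic -> period 2; Physics -> period 1; Crypto -> period 1; Statistics -> period 1).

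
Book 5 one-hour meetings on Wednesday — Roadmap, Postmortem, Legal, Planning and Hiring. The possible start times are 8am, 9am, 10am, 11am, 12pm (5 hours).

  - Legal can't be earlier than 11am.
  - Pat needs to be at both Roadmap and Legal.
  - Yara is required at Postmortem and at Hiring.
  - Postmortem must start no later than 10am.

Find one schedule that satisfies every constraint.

Postmortem in 8am, Legal in 11am, Hiring in 9am, Planning in 8am, Roadmap in 8am

Checking: Roadmap(8am) != Legal(11am); Postmortem(8am) != Hiring(9am); Legal=11am in [11am,12pm]; Postmortem=8am in [8am,10am].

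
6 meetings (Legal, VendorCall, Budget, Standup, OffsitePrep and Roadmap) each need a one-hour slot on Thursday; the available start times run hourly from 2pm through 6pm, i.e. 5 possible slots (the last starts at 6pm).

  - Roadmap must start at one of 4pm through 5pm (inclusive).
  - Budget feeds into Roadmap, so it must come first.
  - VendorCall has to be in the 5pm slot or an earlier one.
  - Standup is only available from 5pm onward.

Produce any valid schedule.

Roadmap in 4pm, Standup in 5pm, Legal in 2pm, OffsitePrep in 2pm, Budget in 2pm, VendorCall in 2pm

Checking: Budget(2pm) before Roadmap(4pm); VendorCall=2pm in [2pm,5pm]; Roadmap=4pm in [4pm,5pm]; Standup=5pm in [5pm,6pm].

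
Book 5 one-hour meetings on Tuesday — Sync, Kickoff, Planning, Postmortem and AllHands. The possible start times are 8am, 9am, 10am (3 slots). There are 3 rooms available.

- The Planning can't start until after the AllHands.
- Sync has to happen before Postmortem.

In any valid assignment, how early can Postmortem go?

Precedence pushes Postmortem to at least 9am.
Postmortem at 9am is achievable: Kickoff in 8am; Postmortem in 9am; Sync in 8am; AllHands in 8am; Planning in 9am.

9am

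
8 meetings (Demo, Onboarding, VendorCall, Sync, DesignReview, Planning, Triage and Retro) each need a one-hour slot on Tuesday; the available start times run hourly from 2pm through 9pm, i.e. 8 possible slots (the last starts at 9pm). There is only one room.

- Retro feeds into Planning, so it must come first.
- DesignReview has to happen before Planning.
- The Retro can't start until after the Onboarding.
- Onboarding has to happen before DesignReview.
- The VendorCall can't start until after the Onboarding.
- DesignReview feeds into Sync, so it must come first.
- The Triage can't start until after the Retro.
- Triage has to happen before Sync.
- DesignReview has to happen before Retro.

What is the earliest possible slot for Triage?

5pm

Precedence pushes Triage to at least 5pm; downstream work caps Triage at 8pm.
Triage at 5pm is achievable: Onboarding -> 2pm, Triage -> 5pm, Sync -> 6pm, VendorCall -> 8pm, Demo -> 9pm, Planning -> 7pm, DesignReview -> 3pm, Retro -> 4pm.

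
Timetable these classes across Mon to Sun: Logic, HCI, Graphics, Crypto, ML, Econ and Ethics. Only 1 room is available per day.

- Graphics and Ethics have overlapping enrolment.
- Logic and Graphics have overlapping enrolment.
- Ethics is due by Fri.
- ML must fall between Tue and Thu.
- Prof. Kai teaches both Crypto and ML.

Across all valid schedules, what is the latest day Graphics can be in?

Graphics at Sun is achievable: Graphics=Sun; ML=Tue; Crypto=Fri; Econ=Sat; Logic=Wed; HCI=Thu; Ethics=Mon.

Sun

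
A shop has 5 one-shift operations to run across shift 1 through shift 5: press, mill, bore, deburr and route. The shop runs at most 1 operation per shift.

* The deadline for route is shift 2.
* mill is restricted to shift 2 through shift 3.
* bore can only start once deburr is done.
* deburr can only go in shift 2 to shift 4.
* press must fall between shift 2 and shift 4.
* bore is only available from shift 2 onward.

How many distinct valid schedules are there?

4

Enumerating: deburr in shift 3, press in shift 4, bore in shift 5, route in shift 1, mill in shift 2 | press -> shift 3, mill -> shift 2, deburr -> shift 4, bore -> shift 5, route -> shift 1 | mill in shift 3; route in shift 1; bore in shift 5; deburr in shift 2; press in shift 4 | mill -> shift 3; deburr -> shift 4; route -> shift 1; bore -> shift 5; press -> shift 2.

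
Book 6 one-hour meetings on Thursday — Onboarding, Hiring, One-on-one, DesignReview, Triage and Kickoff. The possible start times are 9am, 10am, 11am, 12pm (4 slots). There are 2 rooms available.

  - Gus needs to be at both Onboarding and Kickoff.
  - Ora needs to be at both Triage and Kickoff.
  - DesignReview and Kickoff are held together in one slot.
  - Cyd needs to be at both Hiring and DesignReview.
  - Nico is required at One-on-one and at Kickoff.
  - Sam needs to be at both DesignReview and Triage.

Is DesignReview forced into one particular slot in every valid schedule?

DesignReview can be 9am (e.g. Triage -> 11am, One-on-one -> 11am, Kickoff -> 9am, DesignReview -> 9am, Hiring -> 10am, Onboarding -> 10am) or 10am (e.g. Onboarding -> 9am, Triage -> 11am, One-on-one -> 11am, DesignReview -> 10am, Kickoff -> 10am, Hiring -> 9am).

No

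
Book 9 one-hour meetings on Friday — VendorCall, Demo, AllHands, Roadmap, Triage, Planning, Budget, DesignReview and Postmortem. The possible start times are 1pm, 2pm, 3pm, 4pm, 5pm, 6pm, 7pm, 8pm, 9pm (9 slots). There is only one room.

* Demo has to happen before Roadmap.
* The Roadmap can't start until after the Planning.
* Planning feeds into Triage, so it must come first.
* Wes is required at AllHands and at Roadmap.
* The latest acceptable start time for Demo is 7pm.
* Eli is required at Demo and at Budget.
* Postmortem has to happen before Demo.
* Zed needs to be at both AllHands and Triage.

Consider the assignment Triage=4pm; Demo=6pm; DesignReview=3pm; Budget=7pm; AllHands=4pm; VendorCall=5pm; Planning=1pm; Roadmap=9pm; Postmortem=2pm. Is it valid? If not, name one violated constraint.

The latest acceptable start time for Demo is 7pm — holds.
There is only one room — violated.
Postmortem has to happen before Demo — holds.
Zed needs to be at both AllHands and Triage — violated.
The Roadmap can't start until after the Planning — holds.
Eli is required at Demo and at Budget — holds.
Planning feeds into Triage, so it must come first — holds.
Wes is required at AllHands and at Roadmap — holds.
Demo has to happen before Roadmap — holds.

Invalid. Zed needs to be at both AllHands and Triage.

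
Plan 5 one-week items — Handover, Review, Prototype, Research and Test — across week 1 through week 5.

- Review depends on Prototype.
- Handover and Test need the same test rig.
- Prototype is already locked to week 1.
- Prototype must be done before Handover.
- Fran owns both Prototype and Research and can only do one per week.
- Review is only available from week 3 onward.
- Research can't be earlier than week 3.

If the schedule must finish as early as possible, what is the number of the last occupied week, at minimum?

The precedence chain requires at least 2 distinct weeks.
Review can't be placed before week 3, so the schedule must run through at least week 3.
3 works (last occupied week: week 3): for example Review in week 3, Prototype in week 1, Handover in week 2, Research in week 3, Test in week 1.

week 3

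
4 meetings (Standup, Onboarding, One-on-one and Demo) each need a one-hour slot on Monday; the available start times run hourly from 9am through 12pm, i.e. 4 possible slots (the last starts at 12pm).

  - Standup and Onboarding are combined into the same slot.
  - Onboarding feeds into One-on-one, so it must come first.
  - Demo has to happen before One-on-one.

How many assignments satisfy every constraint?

Splitting on Standup: it can be 9am (6), 10am (5), 11am (3). Listing each branch's schedules as (Onboarding, One-on-one, Demo):
Standup=9am: (9am,10am,9am) (9am,11am,9am) (9am,11am,10am) (9am,12pm,9am) (9am,12pm,10am) (9am,12pm,11am) — 6.
Standup=10am: (10am,11am,9am) (10am,11am,10am) (10am,12pm,9am) (10am,12pm,10am) (10am,12pm,11am) — 5.
Standup=11am: (11am,12pm,9am) (11am,12pm,10am) (11am,12pm,11am) — 3.
Summing: 6 + 5 + 3 = 14.

14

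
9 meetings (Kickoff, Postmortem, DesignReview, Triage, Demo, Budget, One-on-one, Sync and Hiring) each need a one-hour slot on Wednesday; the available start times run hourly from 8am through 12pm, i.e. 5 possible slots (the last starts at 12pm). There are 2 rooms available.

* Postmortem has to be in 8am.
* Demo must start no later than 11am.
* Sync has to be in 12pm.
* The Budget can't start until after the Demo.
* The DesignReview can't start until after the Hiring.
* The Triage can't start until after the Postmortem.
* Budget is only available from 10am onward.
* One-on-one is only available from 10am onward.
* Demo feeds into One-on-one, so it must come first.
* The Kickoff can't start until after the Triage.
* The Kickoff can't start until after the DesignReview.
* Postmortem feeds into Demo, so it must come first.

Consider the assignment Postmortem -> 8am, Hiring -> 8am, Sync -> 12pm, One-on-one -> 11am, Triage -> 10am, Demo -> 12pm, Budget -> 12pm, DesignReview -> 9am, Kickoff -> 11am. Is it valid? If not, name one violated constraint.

Invalid. Demo must start no later than 11am.

One-on-one is only available from 10am onward — holds.
There are 2 rooms available — violated.
Budget is only available from 10am onward — holds.
Demo feeds into One-on-one, so it must come first — violated.
The Budget can't start until after the Demo — violated.
Postmortem has to be in 8am — holds.
The Kickoff can't start until after the DesignReview — holds.
Postmortem feeds into Demo, so it must come first — holds.
The DesignReview can't start until after the Hiring — holds.
The Kickoff can't start until after the Triage — holds.
Sync has to be in 12pm — holds.
Demo must start no later than 11am — violated.
The Triage can't start until after the Postmortem — holds.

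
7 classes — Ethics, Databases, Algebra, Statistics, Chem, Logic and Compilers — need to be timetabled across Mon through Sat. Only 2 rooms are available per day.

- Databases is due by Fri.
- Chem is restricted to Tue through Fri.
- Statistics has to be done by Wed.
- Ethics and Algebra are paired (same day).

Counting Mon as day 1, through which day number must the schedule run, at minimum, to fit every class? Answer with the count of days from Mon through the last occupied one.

4 days

With at most 2 per day and 7 classes, at least 4 days are needed.
Chem can't be placed before Tue — that is day 2 counting from Mon — so the schedule must run through at least 2 days.
4 works (last occupied day: Thu): for example Logic in Tue, Algebra in Wed, Statistics in Mon, Compilers in Thu, Databases in Mon, Ethics in Wed, Chem in Tue.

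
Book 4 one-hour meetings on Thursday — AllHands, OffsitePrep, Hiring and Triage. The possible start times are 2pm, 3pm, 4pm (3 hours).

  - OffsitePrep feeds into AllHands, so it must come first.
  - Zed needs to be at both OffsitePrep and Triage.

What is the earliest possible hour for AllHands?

Precedence pushes AllHands to at least 3pm.
AllHands at 3pm is achievable: Triage in 3pm; Hiring in 2pm; OffsitePrep in 2pm; AllHands in 3pm.

3pm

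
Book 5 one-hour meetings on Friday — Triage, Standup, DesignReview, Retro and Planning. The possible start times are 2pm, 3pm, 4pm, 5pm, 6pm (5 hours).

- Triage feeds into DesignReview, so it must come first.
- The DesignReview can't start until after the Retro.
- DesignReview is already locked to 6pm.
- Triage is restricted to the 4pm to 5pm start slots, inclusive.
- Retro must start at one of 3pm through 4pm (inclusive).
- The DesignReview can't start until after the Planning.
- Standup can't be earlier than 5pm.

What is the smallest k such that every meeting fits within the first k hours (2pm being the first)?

5

The precedence chain requires at least 2 distinct hours.
DesignReview can't be placed before 6pm — that is hour 5 counting from 2pm — so the schedule must run through at least 5 hours.
5 works (last occupied hour: 6pm): for example Standup=5pm; Planning=2pm; Triage=4pm; Retro=3pm; DesignReview=6pm.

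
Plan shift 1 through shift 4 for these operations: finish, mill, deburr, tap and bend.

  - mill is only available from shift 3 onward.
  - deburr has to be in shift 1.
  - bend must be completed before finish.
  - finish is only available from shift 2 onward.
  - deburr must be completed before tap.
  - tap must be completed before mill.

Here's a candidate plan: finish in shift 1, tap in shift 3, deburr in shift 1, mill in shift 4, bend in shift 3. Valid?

Invalid. bend must be completed before finish.

finish is only available from shift 2 onward — violated.
deburr has to be in shift 1 — holds.
mill is only available from shift 3 onward — holds.
tap must be completed before mill — holds.
deburr must be completed before tap — holds.
bend must be completed before finish — violated.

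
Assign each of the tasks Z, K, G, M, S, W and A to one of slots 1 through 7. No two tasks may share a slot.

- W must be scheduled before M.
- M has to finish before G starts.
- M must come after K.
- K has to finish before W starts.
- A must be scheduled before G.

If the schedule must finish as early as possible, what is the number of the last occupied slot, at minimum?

The precedence chain requires at least 4 distinct slots.
With at most 1 per slot and 7 tasks, at least 7 slots are needed.
7 works (last occupied slot: 7): for example K -> 1, A -> 4, S -> 7, M -> 3, Z -> 6, W -> 2, G -> 5.

7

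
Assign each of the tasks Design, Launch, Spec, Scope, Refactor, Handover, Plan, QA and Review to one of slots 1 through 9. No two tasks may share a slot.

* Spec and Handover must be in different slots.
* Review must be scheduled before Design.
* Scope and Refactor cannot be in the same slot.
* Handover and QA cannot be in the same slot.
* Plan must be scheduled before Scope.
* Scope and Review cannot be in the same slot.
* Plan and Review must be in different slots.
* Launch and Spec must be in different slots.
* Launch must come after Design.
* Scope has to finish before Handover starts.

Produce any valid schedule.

Handover in 6, Scope in 4, Review in 1, Design in 2, Spec in 7, QA in 9, Plan in 3, Refactor in 8, Launch in 5

Checking: Scope(4) before Handover(6); Design(2) before Launch(5); Review(1) before Design(2); Plan(3) before Scope(4); Handover(6) != QA(9); Scope(4) != Refactor(8); Scope(4) != Review(1); Plan(3) != Review(1); Launch(5) != Spec(7); Spec(7) != Handover(6); max 1 per slot (cap 1).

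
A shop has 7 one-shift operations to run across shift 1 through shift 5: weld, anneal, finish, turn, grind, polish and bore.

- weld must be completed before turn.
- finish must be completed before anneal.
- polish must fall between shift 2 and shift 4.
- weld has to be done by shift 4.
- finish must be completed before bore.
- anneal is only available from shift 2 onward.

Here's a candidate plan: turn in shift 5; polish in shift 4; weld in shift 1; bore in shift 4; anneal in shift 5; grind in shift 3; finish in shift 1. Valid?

Valid

anneal is only available from shift 2 onward — holds.
weld has to be done by shift 4 — holds.
polish must fall between shift 2 and shift 4 — holds.
finish must be completed before anneal — holds.
finish must be completed before bore — holds.
weld must be completed before turn — holds.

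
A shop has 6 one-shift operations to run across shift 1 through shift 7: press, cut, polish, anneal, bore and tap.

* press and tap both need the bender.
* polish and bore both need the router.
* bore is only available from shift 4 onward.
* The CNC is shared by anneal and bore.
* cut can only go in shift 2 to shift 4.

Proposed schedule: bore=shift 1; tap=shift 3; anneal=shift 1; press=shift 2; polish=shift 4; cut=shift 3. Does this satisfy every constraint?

Invalid. bore is only available from shift 4 onward.

polish and bore both need the router — holds.
cut can only go in shift 2 to shift 4 — holds.
bore is only available from shift 4 onward — violated.
The CNC is shared by anneal and bore — violated.
press and tap both need the bender — holds.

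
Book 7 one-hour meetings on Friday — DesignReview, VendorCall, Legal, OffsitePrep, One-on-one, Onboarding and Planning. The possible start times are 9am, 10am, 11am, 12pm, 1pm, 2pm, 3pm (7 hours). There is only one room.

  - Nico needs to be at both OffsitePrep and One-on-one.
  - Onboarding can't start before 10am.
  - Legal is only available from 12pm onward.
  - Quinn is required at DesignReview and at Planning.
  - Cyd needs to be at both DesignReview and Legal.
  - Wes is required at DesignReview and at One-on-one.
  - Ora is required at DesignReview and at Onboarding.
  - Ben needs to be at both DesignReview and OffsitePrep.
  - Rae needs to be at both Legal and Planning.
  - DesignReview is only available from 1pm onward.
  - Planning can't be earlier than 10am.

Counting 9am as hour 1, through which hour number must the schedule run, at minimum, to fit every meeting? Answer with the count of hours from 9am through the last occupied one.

7 hours

With at most 1 per hour and 7 meetings, at least 7 hours are needed.
DesignReview can't be placed before 1pm — that is hour 5 counting from 9am — so the schedule must run through at least 5 hours.
7 works (last occupied hour: 3pm): for example Legal -> 12pm; Onboarding -> 10am; DesignReview -> 1pm; One-on-one -> 3pm; Planning -> 11am; OffsitePrep -> 2pm; VendorCall -> 9am.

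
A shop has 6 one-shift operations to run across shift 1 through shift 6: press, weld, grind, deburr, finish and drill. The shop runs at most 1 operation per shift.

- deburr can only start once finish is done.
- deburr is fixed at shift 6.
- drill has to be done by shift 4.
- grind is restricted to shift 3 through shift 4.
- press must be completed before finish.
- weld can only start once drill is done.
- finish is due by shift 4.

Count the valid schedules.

Splitting on press: it can be shift 1 (4), shift 2 (2). Listing each branch's schedules as (weld, grind, deburr, finish, drill) by shift number:
press=shift 1: (5,3,6,2,4) (5,3,6,4,2) (5,4,6,2,3) (5,4,6,3,2) — 4.
press=shift 2: (5,3,6,4,1) (5,4,6,3,1) — 2.
Summing: 4 + 2 = 6.

6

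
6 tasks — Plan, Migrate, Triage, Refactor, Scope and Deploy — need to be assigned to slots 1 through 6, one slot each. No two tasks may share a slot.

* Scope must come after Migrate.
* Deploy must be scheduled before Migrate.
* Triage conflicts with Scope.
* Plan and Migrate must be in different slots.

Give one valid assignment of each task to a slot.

Plan -> 4; Scope -> 3; Refactor -> 6; Deploy -> 1; Triage -> 5; Migrate -> 2

Checking: Deploy(1) before Migrate(2); Migrate(2) before Scope(3); Plan(4) != Migrate(2); Triage(5) != Scope(3); max 1 per slot (cap 1).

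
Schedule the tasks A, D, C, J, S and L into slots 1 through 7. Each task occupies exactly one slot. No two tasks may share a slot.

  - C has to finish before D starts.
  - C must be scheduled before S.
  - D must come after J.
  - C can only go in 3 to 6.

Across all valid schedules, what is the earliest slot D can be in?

4

Precedence pushes D to at least 4.
D at 4 is achievable: D=4; J=1; A=2; C=3; S=5; L=6.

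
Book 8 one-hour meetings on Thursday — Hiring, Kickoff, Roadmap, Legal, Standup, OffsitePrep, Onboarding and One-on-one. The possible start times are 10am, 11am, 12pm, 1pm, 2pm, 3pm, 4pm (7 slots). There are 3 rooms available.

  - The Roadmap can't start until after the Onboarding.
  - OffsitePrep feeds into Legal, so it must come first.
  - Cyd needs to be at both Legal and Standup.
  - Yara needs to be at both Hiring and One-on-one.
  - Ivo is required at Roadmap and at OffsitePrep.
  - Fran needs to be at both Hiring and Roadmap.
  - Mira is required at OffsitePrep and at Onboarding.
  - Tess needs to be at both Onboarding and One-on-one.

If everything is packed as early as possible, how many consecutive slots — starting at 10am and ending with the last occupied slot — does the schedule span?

3

The precedence chain requires at least 2 distinct slots.
With at most 3 per slot and 8 meetings, at least 3 slots are needed.
3 works (last occupied slot: 12pm): for example Standup=12pm, Legal=11am, Onboarding=11am, One-on-one=12pm, Kickoff=10am, Roadmap=12pm, OffsitePrep=10am, Hiring=10am.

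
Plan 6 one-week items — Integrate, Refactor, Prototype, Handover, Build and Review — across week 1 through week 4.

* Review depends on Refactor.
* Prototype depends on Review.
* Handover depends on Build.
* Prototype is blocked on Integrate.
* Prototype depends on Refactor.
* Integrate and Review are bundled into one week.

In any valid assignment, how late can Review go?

Precedence pushes Review to at least week 2; downstream work caps Review at week 3.
Review at week 3 is achievable: Integrate -> week 3, Refactor -> week 1, Prototype -> week 4, Handover -> week 2, Build -> week 1, Review -> week 3.

week 3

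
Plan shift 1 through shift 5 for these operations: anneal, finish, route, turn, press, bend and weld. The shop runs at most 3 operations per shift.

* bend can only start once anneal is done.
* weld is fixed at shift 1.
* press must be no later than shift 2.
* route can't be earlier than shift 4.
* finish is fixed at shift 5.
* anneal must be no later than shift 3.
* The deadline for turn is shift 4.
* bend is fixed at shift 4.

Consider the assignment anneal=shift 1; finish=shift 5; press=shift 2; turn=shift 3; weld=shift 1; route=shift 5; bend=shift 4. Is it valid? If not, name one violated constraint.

anneal must be no later than shift 3 — holds.
route can't be earlier than shift 4 — holds.
The deadline for turn is shift 4 — holds.
weld is fixed at shift 1 — holds.
press must be no later than shift 2 — holds.
finish is fixed at shift 5 — holds.
bend is fixed at shift 4 — holds.
The shop runs at most 3 operations per shift — holds.
bend can only start once anneal is done — holds.

Yes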